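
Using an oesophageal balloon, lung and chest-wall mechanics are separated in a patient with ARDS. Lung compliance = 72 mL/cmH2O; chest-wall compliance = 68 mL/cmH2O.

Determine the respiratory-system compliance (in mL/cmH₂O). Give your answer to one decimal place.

35.0

Lung and chest wall are elastances in series: 1/Crs = 1/CL + 1/Ccw.
1/Crs = 1/72 + 1/68 = 0.02859.
Crs = 34.977 mL/cmH2O.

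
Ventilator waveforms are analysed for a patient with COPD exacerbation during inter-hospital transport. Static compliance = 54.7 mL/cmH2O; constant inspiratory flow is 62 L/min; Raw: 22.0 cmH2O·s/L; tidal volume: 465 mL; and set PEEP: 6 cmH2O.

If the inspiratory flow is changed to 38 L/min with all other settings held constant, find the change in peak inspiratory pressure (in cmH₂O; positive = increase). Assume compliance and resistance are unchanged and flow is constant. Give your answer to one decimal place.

Flow: 62 L/min ÷ 60 = 1.0333 L/s.
New flow: 38 L/min ÷ 60 = 0.6333 L/s.
PIP = Vt/C + R·V̇ + PEEP (constant-flow equation of motion).
Only the resistive term changes: ΔPIP = R × ΔV̇ = 22.0 × (0.6333 − 1.0333) = 22.0 × -0.4 = -8.8 cmH2O.

-8.8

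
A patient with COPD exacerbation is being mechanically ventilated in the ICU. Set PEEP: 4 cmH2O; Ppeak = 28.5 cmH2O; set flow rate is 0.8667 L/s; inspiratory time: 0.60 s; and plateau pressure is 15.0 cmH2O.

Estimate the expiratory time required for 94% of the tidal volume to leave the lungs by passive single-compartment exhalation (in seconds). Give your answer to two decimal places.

2.07

Vt = flow × Ti = 0.8667 L/s × 0.60 s × 1000 mL/L = 520.02 mL.
R = (PIP − Pplat)/V̇ = (28.5 − 15.0) / 0.8667 = 13.5/0.8667 = 15.576 cmH2O·s/L.
C = Vt/(Pplat − PEEP) = 520.02 / (15.0 − 4) = 520.02/11.0 = 47.275 mL/cmH2O.
τ = R × C = 15.576 × 0.04728 L/cmH2O = 0.7364 s.
t = −τ·ln(1 − 0.94) = −0.7364·ln(0.06) = 2.072 s.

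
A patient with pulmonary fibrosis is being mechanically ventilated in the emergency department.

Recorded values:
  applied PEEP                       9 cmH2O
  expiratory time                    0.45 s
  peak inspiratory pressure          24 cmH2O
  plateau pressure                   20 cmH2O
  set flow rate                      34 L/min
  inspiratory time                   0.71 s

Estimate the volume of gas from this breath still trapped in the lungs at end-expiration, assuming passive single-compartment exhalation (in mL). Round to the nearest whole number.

Flow: 34 L/min ÷ 60 = 0.5667 L/s.
Vt = flow × Ti = 0.5667 L/s × 0.71 s × 1000 mL/L = 402.36 mL.
R = (PIP − Pplat)/V̇ = (24 − 20) / 0.5667 = 4.0/0.5667 = 7.058 cmH2O·s/L.
C = Vt/(Pplat − PEEP) = 402.36 / (20 − 9) = 402.36/11.0 = 36.578 mL/cmH2O.
τ = R × C = 7.058 × 0.03658 L/cmH2O = 0.2582 s.
Fraction remaining = e^(−Te/τ) = e^(−0.45/0.2582) = 0.175.
Trapped volume = 402.36 × 0.175 = 70.413 mL.

70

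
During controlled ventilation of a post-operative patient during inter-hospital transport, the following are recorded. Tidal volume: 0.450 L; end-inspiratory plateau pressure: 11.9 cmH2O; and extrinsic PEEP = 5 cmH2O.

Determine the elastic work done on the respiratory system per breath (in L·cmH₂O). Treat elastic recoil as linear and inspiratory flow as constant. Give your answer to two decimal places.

Elastic work ≈ ½ × (Pplat − PEEP) × Vt = 0.5 × (11.9 − 5) × 0.450 L = 0.5 × 6.9 × 0.450 = 1.553 L·cmH2O.

1.55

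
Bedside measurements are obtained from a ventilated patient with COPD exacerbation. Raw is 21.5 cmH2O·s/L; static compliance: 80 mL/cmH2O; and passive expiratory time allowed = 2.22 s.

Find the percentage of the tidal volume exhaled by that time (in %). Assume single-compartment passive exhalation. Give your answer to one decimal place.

τ = R × C = 21.5 × 80 mL/cmH2O = 21.5 × 0.080 L/cmH2O = 1.72 s.
Passive exhalation: V(t)/V₀ = e^(−t/τ) = e^(−2.22/1.72) = 0.2751.
Fraction exhaled = 1 − 0.2751 = 0.7249 → 72.49%.

72.5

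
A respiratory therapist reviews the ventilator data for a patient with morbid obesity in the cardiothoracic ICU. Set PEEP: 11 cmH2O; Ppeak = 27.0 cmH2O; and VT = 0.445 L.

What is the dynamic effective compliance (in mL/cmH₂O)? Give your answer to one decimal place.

Dynamic compliance = Vt / (PIP − PEEP) = 445 / (27.0 − 11) = 445 / 16.0 = 27.813 mL/cmH2O.

27.8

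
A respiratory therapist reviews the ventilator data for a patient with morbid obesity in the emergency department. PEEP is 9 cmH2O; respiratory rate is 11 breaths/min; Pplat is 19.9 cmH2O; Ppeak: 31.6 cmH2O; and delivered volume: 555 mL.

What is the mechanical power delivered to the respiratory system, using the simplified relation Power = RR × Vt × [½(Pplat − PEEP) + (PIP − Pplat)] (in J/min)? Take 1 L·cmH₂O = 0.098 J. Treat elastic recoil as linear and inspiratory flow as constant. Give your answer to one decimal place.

Per-breath work = Vt × [½(Pplat−PEEP) + (PIP−Pplat)] = 0.555 × [0.5×10.9 + 11.7] = 0.555 × 17.15 = 9.518 L·cmH2O.
Power = 11 × 9.518 = 104.7 L·cmH2O/min.
× 0.098 J/(L·cmH2O) → 10.261 J/min.

10.3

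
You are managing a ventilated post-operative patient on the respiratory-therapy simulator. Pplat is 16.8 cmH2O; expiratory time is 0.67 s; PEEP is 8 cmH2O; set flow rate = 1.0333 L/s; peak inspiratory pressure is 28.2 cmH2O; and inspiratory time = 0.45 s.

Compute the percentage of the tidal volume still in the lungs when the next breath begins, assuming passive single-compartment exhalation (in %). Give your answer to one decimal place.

Vt = flow × Ti = 1.0333 L/s × 0.45 s × 1000 mL/L = 464.99 mL.
R = (PIP − Pplat)/V̇ = (28.2 − 16.8) / 1.0333 = 11.4/1.0333 = 11.033 cmH2O·s/L.
C = Vt/(Pplat − PEEP) = 464.99 / (16.8 − 8) = 464.99/8.8 = 52.84 mL/cmH2O.
τ = R × C = 11.033 × 0.05284 L/cmH2O = 0.583 s.
Fraction remaining at end-expiration = e^(−Te/τ) = e^(−0.67/0.583) = 0.3169 → 31.69%.

31.7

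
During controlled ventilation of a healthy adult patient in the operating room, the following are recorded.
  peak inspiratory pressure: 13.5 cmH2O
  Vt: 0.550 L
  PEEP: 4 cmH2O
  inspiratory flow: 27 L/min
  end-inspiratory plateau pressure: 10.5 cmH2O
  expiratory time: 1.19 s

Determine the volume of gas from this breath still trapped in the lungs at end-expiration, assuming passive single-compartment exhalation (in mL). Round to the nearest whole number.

Flow: 27 L/min ÷ 60 = 0.45 L/s.
R = (PIP − Pplat)/V̇ = (13.5 − 10.5) / 0.45 = 3.0/0.45 = 6.667 cmH2O·s/L.
C = Vt/(Pplat − PEEP) = 550.0 / (10.5 − 4) = 550.0/6.5 = 84.615 mL/cmH2O.
τ = R × C = 6.667 × 0.08462 L/cmH2O = 0.5642 s.
Fraction remaining = e^(−Te/τ) = e^(−1.19/0.5642) = 0.1213.
Trapped volume = 550.0 × 0.1213 = 66.715 mL.

67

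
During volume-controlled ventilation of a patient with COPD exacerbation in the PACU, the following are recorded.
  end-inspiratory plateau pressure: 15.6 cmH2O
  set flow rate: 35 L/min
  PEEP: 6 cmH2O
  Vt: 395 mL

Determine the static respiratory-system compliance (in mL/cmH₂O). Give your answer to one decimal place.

Cstat = Vt / (Pplat − PEEP) = 395 / (15.6 − 6) = 395 / 9.6 = 41.146 mL/cmH2O.

41.1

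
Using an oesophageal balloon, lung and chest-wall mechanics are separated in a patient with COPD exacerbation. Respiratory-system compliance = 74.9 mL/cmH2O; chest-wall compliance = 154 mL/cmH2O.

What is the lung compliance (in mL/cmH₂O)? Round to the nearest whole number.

1/CL = 1/Crs − 1/Ccw.
1/CL = 1/74.9 − 1/154 = 0.006858.
CL = 145.82 mL/cmH2O.

146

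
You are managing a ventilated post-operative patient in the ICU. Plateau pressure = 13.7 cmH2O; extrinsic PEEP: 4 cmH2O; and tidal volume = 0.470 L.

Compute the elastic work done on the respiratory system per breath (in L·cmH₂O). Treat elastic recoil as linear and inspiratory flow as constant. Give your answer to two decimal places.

Elastic work ≈ ½ × (Pplat − PEEP) × Vt = 0.5 × (13.7 − 4) × 0.470 L = 0.5 × 9.7 × 0.470 = 2.28 L·cmH2O.

2.28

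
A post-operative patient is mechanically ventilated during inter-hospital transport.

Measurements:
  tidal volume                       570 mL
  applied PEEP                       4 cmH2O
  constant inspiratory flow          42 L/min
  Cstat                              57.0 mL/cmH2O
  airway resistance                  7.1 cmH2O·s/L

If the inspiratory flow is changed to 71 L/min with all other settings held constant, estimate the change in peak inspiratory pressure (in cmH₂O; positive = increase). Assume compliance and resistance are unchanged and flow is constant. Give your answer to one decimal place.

Flow: 42 L/min ÷ 60 = 0.7 L/s.
New flow: 71 L/min ÷ 60 = 1.1833 L/s.
PIP = Vt/C + R·V̇ + PEEP (constant-flow equation of motion).
Only the resistive term changes: ΔPIP = R × ΔV̇ = 7.1 × (1.1833 − 0.7) = 7.1 × 0.4833 = 3.431 cmH2O.

3.4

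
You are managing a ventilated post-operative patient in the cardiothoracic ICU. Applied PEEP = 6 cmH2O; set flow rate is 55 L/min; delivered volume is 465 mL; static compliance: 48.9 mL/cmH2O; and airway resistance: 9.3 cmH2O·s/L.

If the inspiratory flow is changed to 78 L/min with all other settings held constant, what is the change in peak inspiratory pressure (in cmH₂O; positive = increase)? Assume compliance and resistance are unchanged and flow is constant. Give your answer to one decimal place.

Flow: 55 L/min ÷ 60 = 0.9167 L/s.
New flow: 78 L/min ÷ 60 = 1.3 L/s.
PIP = Vt/C + R·V̇ + PEEP (constant-flow equation of motion).
Only the resistive term changes: ΔPIP = R × ΔV̇ = 9.3 × (1.3 − 0.9167) = 9.3 × 0.3833 = 3.565 cmH2O.

3.6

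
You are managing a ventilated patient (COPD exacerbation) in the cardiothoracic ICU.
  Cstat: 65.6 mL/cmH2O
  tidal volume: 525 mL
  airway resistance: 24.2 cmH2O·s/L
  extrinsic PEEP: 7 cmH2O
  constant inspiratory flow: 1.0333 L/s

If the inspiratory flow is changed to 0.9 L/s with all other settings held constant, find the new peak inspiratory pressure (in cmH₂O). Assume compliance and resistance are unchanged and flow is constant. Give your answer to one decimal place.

PIP = Vt/C + R·V̇ + PEEP (constant-flow equation of motion).
Only the resistive term changes: ΔPIP = R × ΔV̇ = 24.2 × (0.9 − 1.0333) = 24.2 × -0.1333 = -3.226 cmH2O.
Original PIP = 525/65.6 + 24.2×1.0333 + 7 = 40.009 cmH2O; new PIP = 40.009 + (-3.226) = 36.783 cmH2O.

36.8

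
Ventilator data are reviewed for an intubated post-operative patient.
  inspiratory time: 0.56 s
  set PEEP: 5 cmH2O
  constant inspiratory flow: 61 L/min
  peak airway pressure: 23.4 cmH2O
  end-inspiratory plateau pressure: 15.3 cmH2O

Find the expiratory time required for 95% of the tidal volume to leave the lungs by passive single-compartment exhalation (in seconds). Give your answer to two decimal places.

Flow: 61 L/min ÷ 60 = 1.0167 L/s.
Vt = flow × Ti = 1.0167 L/s × 0.56 s × 1000 mL/L = 569.35 mL.
R = (PIP − Pplat)/V̇ = (23.4 − 15.3) / 1.0167 = 8.1/1.0167 = 7.967 cmH2O·s/L.
C = Vt/(Pplat − PEEP) = 569.35 / (15.3 − 5) = 569.35/10.3 = 55.277 mL/cmH2O.
τ = R × C = 7.967 × 0.05528 L/cmH2O = 0.4404 s.
t = −τ·ln(1 − 0.95) = −0.4404·ln(0.05) = 1.319 s.

1.32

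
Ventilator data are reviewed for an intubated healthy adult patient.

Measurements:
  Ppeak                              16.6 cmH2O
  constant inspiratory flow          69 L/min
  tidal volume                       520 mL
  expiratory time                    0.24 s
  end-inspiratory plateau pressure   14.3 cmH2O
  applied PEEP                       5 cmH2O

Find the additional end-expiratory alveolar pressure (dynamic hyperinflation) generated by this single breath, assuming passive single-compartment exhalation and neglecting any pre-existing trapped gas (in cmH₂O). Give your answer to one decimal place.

1.1

Flow: 69 L/min ÷ 60 = 1.15 L/s.
R = (PIP − Pplat)/V̇ = (16.6 − 14.3) / 1.15 = 2.3/1.15 = 2.0 cmH2O·s/L.
C = Vt/(Pplat − PEEP) = 520.0 / (14.3 − 5) = 520.0/9.3 = 55.914 mL/cmH2O.
τ = R × C = 2.0 × 0.05591 L/cmH2O = 0.1118 s.
Fraction remaining = e^(−Te/τ) = e^(−0.24/0.1118) = 0.1169; trapped volume = 520.0 × 0.1169 = 60.788 mL.
Additional alveolar pressure from trapping ≈ V_trapped / C = 60.788 / 55.914 = 1.087 cmH2O.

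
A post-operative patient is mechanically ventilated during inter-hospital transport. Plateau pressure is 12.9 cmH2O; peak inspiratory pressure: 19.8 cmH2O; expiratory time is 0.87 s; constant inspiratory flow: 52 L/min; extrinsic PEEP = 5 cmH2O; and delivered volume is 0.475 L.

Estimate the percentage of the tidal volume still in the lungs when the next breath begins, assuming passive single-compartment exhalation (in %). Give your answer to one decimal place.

16.2

Flow: 52 L/min ÷ 60 = 0.8667 L/s.
R = (PIP − Pplat)/V̇ = (19.8 − 12.9) / 0.8667 = 6.9/0.8667 = 7.961 cmH2O·s/L.
C = Vt/(Pplat − PEEP) = 475.0 / (12.9 − 5) = 475.0/7.9 = 60.127 mL/cmH2O.
τ = R × C = 7.961 × 0.06013 L/cmH2O = 0.4787 s.
Fraction remaining at end-expiration = e^(−Te/τ) = e^(−0.87/0.4787) = 0.1624 → 16.24%.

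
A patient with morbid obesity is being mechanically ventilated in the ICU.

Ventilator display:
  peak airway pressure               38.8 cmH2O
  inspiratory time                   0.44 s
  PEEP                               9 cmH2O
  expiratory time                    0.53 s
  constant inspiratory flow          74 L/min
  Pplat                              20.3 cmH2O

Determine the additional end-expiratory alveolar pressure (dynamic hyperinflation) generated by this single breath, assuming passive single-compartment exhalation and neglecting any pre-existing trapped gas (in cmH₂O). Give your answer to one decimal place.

5.4

Flow: 74 L/min ÷ 60 = 1.2333 L/s.
Vt = flow × Ti = 1.2333 L/s × 0.44 s × 1000 mL/L = 542.65 mL.
R = (PIP − Pplat)/V̇ = (38.8 − 20.3) / 1.2333 = 18.5/1.2333 = 15.0 cmH2O·s/L.
C = Vt/(Pplat − PEEP) = 542.65 / (20.3 − 9) = 542.65/11.3 = 48.022 mL/cmH2O.
τ = R × C = 15.0 × 0.04802 L/cmH2O = 0.7203 s.
Fraction remaining = e^(−Te/τ) = e^(−0.53/0.7203) = 0.4791; trapped volume = 542.65 × 0.4791 = 259.98 mL.
Additional alveolar pressure from trapping ≈ V_trapped / C = 259.98 / 48.022 = 5.414 cmH2O.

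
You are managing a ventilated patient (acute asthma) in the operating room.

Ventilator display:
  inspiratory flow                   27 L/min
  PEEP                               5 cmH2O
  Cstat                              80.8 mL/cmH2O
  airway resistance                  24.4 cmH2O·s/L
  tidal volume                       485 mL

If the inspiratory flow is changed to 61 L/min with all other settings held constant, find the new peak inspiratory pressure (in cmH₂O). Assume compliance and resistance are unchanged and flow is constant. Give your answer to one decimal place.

35.8

Flow: 27 L/min ÷ 60 = 0.45 L/s.
New flow: 61 L/min ÷ 60 = 1.0167 L/s.
PIP = Vt/C + R·V̇ + PEEP (constant-flow equation of motion).
Only the resistive term changes: ΔPIP = R × ΔV̇ = 24.4 × (1.0167 − 0.45) = 24.4 × 0.5667 = 13.827 cmH2O.
Original PIP = 485/80.8 + 24.4×0.45 + 5 = 21.982 cmH2O; new PIP = 21.982 + (13.827) = 35.809 cmH2O.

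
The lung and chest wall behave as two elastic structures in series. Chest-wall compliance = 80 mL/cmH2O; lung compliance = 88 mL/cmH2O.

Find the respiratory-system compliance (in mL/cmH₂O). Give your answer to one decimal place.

41.9

Lung and chest wall are elastances in series: 1/Crs = 1/CL + 1/Ccw.
1/Crs = 1/88 + 1/80 = 0.02386.
Crs = 41.911 mL/cmH2O.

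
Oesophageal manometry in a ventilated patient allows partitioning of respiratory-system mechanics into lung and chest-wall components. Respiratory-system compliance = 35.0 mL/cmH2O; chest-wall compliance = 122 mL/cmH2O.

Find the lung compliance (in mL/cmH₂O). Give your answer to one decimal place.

1/CL = 1/Crs − 1/Ccw.
1/CL = 1/35.0 − 1/122 = 0.02037.
CL = 49.092 mL/cmH2O.

49.1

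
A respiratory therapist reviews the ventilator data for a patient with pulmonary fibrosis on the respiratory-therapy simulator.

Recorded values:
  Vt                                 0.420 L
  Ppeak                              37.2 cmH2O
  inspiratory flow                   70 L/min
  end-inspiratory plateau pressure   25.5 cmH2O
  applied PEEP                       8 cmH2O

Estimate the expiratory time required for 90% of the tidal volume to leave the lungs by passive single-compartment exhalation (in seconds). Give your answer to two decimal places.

Flow: 70 L/min ÷ 60 = 1.1667 L/s.
R = (PIP − Pplat)/V̇ = (37.2 − 25.5) / 1.1667 = 11.7/1.1667 = 10.028 cmH2O·s/L.
C = Vt/(Pplat − PEEP) = 420.0 / (25.5 − 8) = 420.0/17.5 = 24.0 mL/cmH2O.
τ = R × C = 10.028 × 0.024 L/cmH2O = 0.2407 s.
t = −τ·ln(1 − 0.90) = −0.2407·ln(0.1) = 0.5542 s.

0.55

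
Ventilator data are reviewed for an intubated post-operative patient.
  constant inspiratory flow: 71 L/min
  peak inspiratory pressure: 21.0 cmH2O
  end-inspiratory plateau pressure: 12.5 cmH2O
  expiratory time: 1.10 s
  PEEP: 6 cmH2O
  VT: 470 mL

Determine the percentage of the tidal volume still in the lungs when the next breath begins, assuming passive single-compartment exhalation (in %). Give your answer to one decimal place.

Flow: 71 L/min ÷ 60 = 1.1833 L/s.
R = (PIP − Pplat)/V̇ = (21.0 − 12.5) / 1.1833 = 8.5/1.1833 = 7.183 cmH2O·s/L.
C = Vt/(Pplat − PEEP) = 470.0 / (12.5 − 6) = 470.0/6.5 = 72.308 mL/cmH2O.
τ = R × C = 7.183 × 0.07231 L/cmH2O = 0.5194 s.
Fraction remaining at end-expiration = e^(−Te/τ) = e^(−1.10/0.5194) = 0.1203 → 12.03%.

12.0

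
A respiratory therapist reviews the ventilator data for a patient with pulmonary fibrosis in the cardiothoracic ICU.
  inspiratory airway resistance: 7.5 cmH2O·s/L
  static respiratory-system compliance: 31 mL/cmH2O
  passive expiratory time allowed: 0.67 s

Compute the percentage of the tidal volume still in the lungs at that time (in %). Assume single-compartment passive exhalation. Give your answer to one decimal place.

τ = R × C = 7.5 × 31 mL/cmH2O = 7.5 × 0.031 L/cmH2O = 0.2325 s.
Passive exhalation: V(t)/V₀ = e^(−t/τ) = e^(−0.67/0.2325) = 0.05604.
Fraction remaining = 0.05604 → 5.604%.

5.6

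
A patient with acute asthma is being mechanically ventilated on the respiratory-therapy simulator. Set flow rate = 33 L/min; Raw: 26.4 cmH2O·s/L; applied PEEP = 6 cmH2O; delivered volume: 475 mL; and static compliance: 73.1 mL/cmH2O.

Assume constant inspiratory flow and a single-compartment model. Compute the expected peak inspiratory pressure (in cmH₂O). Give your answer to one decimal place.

Flow: 33 L/min ÷ 60 = 0.55 L/s.
Equation of motion (constant flow): PIP = Vt/C + R·V̇ + PEEP.
PIP = 475/73.1 + 26.4×0.55 + 6 = 6.498 + 14.52 + 6 = 27.018 cmH2O.

27.0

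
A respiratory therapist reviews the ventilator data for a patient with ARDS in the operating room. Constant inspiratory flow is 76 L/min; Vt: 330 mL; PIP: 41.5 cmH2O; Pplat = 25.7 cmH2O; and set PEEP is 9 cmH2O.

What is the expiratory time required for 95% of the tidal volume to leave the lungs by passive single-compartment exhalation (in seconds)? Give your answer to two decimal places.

0.74

Flow: 76 L/min ÷ 60 = 1.2667 L/s.
R = (PIP − Pplat)/V̇ = (41.5 − 25.7) / 1.2667 = 15.8/1.2667 = 12.473 cmH2O·s/L.
C = Vt/(Pplat − PEEP) = 330.0 / (25.7 − 9) = 330.0/16.7 = 19.76 mL/cmH2O.
τ = R × C = 12.473 × 0.01976 L/cmH2O = 0.2465 s.
t = −τ·ln(1 − 0.95) = −0.2465·ln(0.05) = 0.7384 s.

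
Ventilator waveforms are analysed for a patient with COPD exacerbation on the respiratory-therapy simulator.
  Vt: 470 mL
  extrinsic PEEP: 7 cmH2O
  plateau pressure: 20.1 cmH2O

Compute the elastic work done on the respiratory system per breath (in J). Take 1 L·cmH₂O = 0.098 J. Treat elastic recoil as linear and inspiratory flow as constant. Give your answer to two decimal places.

0.30

Elastic work ≈ ½ × (Pplat − PEEP) × Vt = 0.5 × (20.1 − 7) × 0.470 L = 0.5 × 13.1 × 0.470 = 3.079 L·cmH2O.
× 0.098 J/(L·cmH2O) → 0.3017 J.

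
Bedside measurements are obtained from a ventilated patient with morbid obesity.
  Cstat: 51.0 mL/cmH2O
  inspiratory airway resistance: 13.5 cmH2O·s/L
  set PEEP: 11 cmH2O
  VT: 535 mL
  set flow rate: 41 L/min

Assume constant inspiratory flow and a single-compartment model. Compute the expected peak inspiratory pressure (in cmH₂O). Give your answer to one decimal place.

Flow: 41 L/min ÷ 60 = 0.6833 L/s.
Equation of motion (constant flow): PIP = Vt/C + R·V̇ + PEEP.
PIP = 535/51.0 + 13.5×0.6833 + 11 = 10.49 + 9.225 + 11 = 30.715 cmH2O.

30.7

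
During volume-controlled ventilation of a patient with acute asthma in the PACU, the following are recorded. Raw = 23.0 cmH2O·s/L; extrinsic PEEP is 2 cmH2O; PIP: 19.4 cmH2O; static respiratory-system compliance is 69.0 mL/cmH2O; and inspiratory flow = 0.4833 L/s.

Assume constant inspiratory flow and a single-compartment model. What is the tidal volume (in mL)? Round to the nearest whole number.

434

Equation of motion (constant flow): PIP = Vt/C + R·V̇ + PEEP.
Vt/C = PIP − R·V̇ − PEEP = 19.4 − 11.116 − 2 = 6.284 cmH2O.
Vt = C × 6.284 = 69.0 × 6.284 = 433.6 mL.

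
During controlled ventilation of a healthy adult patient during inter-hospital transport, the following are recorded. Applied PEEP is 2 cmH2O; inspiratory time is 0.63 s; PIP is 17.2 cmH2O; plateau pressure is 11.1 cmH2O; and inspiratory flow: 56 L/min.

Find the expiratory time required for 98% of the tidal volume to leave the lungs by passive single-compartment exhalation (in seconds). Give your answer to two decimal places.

Flow: 56 L/min ÷ 60 = 0.9333 L/s.
Vt = flow × Ti = 0.9333 L/s × 0.63 s × 1000 mL/L = 587.98 mL.
R = (PIP − Pplat)/V̇ = (17.2 − 11.1) / 0.9333 = 6.1/0.9333 = 6.536 cmH2O·s/L.
C = Vt/(Pplat − PEEP) = 587.98 / (11.1 − 2) = 587.98/9.1 = 64.613 mL/cmH2O.
τ = R × C = 6.536 × 0.06461 L/cmH2O = 0.4223 s.
t = −τ·ln(1 − 0.98) = −0.4223·ln(0.02) = 1.652 s.

1.65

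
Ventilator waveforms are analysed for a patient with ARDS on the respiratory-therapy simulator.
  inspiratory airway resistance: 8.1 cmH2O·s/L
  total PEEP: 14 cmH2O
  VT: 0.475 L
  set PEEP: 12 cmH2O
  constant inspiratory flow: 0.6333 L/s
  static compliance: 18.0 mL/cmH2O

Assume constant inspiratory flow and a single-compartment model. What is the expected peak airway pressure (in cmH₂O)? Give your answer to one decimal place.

45.5

Total PEEP = 14 cmH2O (set 12 + intrinsic 2); this is the baseline alveolar pressure.
Equation of motion (constant flow): PIP = Vt/C + R·V̇ + PEEP.
PIP = 475/18.0 + 8.1×0.6333 + 14 = 26.389 + 5.13 + 14 = 45.519 cmH2O.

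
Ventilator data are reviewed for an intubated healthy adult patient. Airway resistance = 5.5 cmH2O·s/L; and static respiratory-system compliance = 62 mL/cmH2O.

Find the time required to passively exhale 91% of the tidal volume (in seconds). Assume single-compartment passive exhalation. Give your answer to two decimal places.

τ = R × C = 5.5 × 62 mL/cmH2O = 5.5 × 0.062 L/cmH2O = 0.341 s.
Exhaled fraction f = 1 − e^(−t/τ) → t = −τ·ln(1 − f) = −0.341·ln(0.09) = 0.8211 s.

0.82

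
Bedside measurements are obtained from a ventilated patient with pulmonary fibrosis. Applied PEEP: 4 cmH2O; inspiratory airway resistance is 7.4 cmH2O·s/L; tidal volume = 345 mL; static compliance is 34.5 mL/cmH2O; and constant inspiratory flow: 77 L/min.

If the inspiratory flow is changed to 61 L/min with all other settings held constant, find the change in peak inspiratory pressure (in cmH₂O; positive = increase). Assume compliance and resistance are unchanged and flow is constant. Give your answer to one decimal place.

-2.0

Flow: 77 L/min ÷ 60 = 1.2833 L/s.
New flow: 61 L/min ÷ 60 = 1.0167 L/s.
PIP = Vt/C + R·V̇ + PEEP (constant-flow equation of motion).
Only the resistive term changes: ΔPIP = R × ΔV̇ = 7.4 × (1.0167 − 1.2833) = 7.4 × -0.2666 = -1.973 cmH2O.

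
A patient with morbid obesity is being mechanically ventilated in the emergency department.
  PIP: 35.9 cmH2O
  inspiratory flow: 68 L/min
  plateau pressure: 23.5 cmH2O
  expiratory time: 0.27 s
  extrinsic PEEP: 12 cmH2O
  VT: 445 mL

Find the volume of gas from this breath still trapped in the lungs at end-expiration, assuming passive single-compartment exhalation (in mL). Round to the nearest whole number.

235

Flow: 68 L/min ÷ 60 = 1.1333 L/s.
R = (PIP − Pplat)/V̇ = (35.9 − 23.5) / 1.1333 = 12.4/1.1333 = 10.941 cmH2O·s/L.
C = Vt/(Pplat − PEEP) = 445.0 / (23.5 − 12) = 445.0/11.5 = 38.696 mL/cmH2O.
τ = R × C = 10.941 × 0.0387 L/cmH2O = 0.4234 s.
Fraction remaining = e^(−Te/τ) = e^(−0.27/0.4234) = 0.5285.
Trapped volume = 445.0 × 0.5285 = 235.18 mL.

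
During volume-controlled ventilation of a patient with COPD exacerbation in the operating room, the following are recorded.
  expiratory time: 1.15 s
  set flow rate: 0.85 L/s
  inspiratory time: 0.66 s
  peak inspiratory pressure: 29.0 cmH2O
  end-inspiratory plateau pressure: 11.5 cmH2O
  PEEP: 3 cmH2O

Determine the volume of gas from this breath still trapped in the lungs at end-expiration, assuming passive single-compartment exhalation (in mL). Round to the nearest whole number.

241

Vt = flow × Ti = 0.85 L/s × 0.66 s × 1000 mL/L = 561.0 mL.
R = (PIP − Pplat)/V̇ = (29.0 − 11.5) / 0.85 = 17.5/0.85 = 20.588 cmH2O·s/L.
C = Vt/(Pplat − PEEP) = 561.0 / (11.5 − 3) = 561.0/8.5 = 66.0 mL/cmH2O.
τ = R × C = 20.588 × 0.066 L/cmH2O = 1.359 s.
Fraction remaining = e^(−Te/τ) = e^(−1.15/1.359) = 0.429.
Trapped volume = 561.0 × 0.429 = 240.67 mL.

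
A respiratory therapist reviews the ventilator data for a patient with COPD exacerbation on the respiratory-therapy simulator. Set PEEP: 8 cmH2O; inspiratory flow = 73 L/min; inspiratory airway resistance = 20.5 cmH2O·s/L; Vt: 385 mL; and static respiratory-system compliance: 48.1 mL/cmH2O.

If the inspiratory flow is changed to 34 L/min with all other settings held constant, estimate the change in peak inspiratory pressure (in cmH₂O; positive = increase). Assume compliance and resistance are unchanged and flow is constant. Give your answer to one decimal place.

Flow: 73 L/min ÷ 60 = 1.2167 L/s.
New flow: 34 L/min ÷ 60 = 0.5667 L/s.
PIP = Vt/C + R·V̇ + PEEP (constant-flow equation of motion).
Only the resistive term changes: ΔPIP = R × ΔV̇ = 20.5 × (0.5667 − 1.2167) = 20.5 × -0.65 = -13.325 cmH2O.

-13.3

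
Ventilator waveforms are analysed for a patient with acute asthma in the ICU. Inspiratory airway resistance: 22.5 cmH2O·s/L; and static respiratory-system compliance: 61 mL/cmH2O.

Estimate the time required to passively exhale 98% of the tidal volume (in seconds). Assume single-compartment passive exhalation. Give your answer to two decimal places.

5.37

τ = R × C = 22.5 × 61 mL/cmH2O = 22.5 × 0.061 L/cmH2O = 1.373 s.
Exhaled fraction f = 1 − e^(−t/τ) → t = −τ·ln(1 − f) = −1.373·ln(0.02) = 5.371 s.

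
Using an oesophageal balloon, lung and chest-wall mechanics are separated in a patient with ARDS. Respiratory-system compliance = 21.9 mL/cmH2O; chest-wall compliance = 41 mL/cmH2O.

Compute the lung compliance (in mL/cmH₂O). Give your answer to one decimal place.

47.0

1/CL = 1/Crs − 1/Ccw.
1/CL = 1/21.9 − 1/41 = 0.02127.
CL = 47.015 mL/cmH2O.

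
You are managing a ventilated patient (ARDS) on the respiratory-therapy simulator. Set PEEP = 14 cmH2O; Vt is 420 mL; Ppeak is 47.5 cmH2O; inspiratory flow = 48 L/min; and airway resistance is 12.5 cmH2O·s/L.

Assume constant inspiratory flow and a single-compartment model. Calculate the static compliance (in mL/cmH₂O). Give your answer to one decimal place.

Flow: 48 L/min ÷ 60 = 0.8 L/s.
Equation of motion (constant flow): PIP = Vt/C + R·V̇ + PEEP.
Vt/C = PIP − R·V̇ − PEEP = 47.5 − 12.5×0.8 − 14 = 47.5 − 10.0 − 14 = 23.5 cmH2O.
C = Vt / 23.5 = 420 / 23.5 = 17.872 mL/cmH2O.

17.9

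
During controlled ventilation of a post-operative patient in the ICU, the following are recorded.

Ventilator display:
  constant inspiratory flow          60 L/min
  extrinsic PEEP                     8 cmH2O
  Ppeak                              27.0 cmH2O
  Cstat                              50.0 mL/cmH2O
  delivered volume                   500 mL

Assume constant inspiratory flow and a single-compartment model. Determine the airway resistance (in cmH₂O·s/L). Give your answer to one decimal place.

9.0

Flow: 60 L/min ÷ 60 = 1 L/s.
Equation of motion (constant flow): PIP = Vt/C + R·V̇ + PEEP.
R·V̇ = PIP − Vt/C − PEEP = 27.0 − 500/50.0 − 8 = 27.0 − 10.0 − 8 = 9.0 cmH2O.
R = 9.0 / 1 = 9.0 cmH2O·s/L.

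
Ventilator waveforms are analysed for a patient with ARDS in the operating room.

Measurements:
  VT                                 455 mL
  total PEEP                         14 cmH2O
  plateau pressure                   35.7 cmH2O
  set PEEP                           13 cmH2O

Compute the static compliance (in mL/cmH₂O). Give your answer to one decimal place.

End-expiratory occlusion gives total PEEP = 14 cmH2O (intrinsic PEEP = 14 − 13 = 1). Use total PEEP for the elastic gradient.
Cstat = Vt / (Pplat − PEEPtotal) = 455 / (35.7 − 14) = 455 / 21.7 = 20.968 mL/cmH2O.

21.0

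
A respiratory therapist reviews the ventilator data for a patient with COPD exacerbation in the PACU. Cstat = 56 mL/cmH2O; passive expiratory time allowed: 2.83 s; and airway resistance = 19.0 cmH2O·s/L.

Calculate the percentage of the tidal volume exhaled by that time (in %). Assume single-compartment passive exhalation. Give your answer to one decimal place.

τ = R × C = 19.0 × 56 mL/cmH2O = 19.0 × 0.056 L/cmH2O = 1.064 s.
Passive exhalation: V(t)/V₀ = e^(−t/τ) = e^(−2.83/1.064) = 0.06996.
Fraction exhaled = 1 − 0.06996 = 0.93 → 93.0%.

93.0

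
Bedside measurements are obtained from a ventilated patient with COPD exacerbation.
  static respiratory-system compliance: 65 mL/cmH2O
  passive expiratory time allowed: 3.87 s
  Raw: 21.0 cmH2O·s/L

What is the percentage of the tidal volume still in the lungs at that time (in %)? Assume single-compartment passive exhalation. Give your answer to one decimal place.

5.9

τ = R × C = 21.0 × 65 mL/cmH2O = 21.0 × 0.065 L/cmH2O = 1.365 s.
Passive exhalation: V(t)/V₀ = e^(−t/τ) = e^(−3.87/1.365) = 0.05871.
Fraction remaining = 0.05871 → 5.871%.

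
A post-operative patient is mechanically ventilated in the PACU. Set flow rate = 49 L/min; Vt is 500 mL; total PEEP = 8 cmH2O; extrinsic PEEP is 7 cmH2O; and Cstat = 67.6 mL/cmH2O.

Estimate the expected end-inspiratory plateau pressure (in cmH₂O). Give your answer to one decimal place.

End-expiratory occlusion gives total PEEP = 8 cmH2O (intrinsic PEEP = 8 − 7 = 1). Use total PEEP for the elastic gradient.
Pplat = PEEPtotal + Vt / Cstat = 8 + 500 / 67.6 = 8 + 7.396 = 15.396 cmH2O.

15.4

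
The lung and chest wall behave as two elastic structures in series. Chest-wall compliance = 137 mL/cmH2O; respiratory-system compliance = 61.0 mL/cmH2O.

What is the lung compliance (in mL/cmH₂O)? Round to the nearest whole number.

1/CL = 1/Crs − 1/Ccw.
1/CL = 1/61.0 − 1/137 = 0.009094.
CL = 109.96 mL/cmH2O.

110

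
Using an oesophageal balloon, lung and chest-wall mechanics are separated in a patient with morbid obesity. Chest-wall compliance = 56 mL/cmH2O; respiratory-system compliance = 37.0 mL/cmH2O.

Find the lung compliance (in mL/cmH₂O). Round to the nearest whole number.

109

1/CL = 1/Crs − 1/Ccw.
1/CL = 1/37.0 − 1/56 = 0.00917.
CL = 109.05 mL/cmH2O.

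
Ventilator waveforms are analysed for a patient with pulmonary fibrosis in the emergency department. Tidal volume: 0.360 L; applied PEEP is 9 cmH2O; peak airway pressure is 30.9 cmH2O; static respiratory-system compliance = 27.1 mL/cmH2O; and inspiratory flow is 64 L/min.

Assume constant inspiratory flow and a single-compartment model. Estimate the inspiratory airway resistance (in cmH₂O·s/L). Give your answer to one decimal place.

8.1

Flow: 64 L/min ÷ 60 = 1.0667 L/s.
Equation of motion (constant flow): PIP = Vt/C + R·V̇ + PEEP.
R·V̇ = PIP − Vt/C − PEEP = 30.9 − 360/27.1 − 9 = 30.9 − 13.284 − 9 = 8.616 cmH2O.
R = 8.616 / 1.0667 = 8.077 cmH2O·s/L.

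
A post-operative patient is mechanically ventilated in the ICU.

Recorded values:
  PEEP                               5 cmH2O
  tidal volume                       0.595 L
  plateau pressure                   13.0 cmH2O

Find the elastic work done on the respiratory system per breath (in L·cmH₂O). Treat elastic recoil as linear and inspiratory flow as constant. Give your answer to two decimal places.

2.38

Elastic work ≈ ½ × (Pplat − PEEP) × Vt = 0.5 × (13.0 − 5) × 0.595 L = 0.5 × 8.0 × 0.595 = 2.38 L·cmH2O.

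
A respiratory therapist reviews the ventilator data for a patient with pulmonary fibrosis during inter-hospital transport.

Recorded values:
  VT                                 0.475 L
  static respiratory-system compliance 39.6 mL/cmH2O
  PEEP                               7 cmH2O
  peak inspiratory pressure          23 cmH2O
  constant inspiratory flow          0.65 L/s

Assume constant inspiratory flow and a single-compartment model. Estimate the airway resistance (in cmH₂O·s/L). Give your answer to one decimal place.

6.2

Equation of motion (constant flow): PIP = Vt/C + R·V̇ + PEEP.
R·V̇ = PIP − Vt/C − PEEP = 23 − 475/39.6 − 7 = 23 − 11.995 − 7 = 4.005 cmH2O.
R = 4.005 / 0.65 = 6.162 cmH2O·s/L.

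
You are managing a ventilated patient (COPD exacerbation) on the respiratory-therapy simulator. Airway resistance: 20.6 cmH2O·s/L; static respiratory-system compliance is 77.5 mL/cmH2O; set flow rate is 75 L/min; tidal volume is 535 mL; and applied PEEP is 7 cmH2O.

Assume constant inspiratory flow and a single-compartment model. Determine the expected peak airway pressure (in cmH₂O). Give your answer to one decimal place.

39.7

Flow: 75 L/min ÷ 60 = 1.25 L/s.
Equation of motion (constant flow): PIP = Vt/C + R·V̇ + PEEP.
PIP = 535/77.5 + 20.6×1.25 + 7 = 6.903 + 25.75 + 7 = 39.653 cmH2O.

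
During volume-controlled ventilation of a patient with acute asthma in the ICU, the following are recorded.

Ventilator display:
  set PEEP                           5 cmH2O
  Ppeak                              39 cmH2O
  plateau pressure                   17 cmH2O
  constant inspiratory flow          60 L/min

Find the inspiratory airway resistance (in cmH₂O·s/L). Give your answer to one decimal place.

Flow: 60 L/min ÷ 60 = 1 L/s.
Raw = (PIP − Pplat) / flow = (39 − 17) / 1 = 22.0 / 1 = 22.0 cmH2O·s/L.

22.0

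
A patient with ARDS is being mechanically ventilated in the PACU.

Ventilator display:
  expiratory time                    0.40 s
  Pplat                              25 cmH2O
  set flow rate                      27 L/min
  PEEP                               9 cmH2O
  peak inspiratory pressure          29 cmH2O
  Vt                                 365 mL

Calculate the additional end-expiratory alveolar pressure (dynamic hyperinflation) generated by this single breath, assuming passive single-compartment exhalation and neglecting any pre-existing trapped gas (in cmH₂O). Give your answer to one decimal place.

2.2

Flow: 27 L/min ÷ 60 = 0.45 L/s.
R = (PIP − Pplat)/V̇ = (29 − 25) / 0.45 = 4.0/0.45 = 8.889 cmH2O·s/L.
C = Vt/(Pplat − PEEP) = 365.0 / (25 − 9) = 365.0/16.0 = 22.813 mL/cmH2O.
τ = R × C = 8.889 × 0.02281 L/cmH2O = 0.2028 s.
Fraction remaining = e^(−Te/τ) = e^(−0.40/0.2028) = 0.1391; trapped volume = 365.0 × 0.1391 = 50.772 mL.
Additional alveolar pressure from trapping ≈ V_trapped / C = 50.772 / 22.813 = 2.226 cmH2O.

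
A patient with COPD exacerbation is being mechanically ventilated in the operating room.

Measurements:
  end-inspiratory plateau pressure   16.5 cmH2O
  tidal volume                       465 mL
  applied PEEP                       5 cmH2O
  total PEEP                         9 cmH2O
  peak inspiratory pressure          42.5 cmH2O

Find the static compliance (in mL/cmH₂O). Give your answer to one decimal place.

End-expiratory occlusion gives total PEEP = 9 cmH2O (intrinsic PEEP = 9 − 5 = 4). Use total PEEP for the elastic gradient.
Cstat = Vt / (Pplat − PEEPtotal) = 465 / (16.5 − 9) = 465 / 7.5 = 62.0 mL/cmH2O.

62.0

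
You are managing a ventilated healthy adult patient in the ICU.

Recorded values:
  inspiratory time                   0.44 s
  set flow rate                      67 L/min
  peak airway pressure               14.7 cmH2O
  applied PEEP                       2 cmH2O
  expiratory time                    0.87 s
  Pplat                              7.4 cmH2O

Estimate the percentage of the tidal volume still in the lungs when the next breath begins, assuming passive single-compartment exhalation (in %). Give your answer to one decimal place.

23.2

Flow: 67 L/min ÷ 60 = 1.1167 L/s.
Vt = flow × Ti = 1.1167 L/s × 0.44 s × 1000 mL/L = 491.35 mL.
R = (PIP − Pplat)/V̇ = (14.7 − 7.4) / 1.1167 = 7.3/1.1167 = 6.537 cmH2O·s/L.
C = Vt/(Pplat − PEEP) = 491.35 / (7.4 − 2) = 491.35/5.4 = 90.991 mL/cmH2O.
τ = R × C = 6.537 × 0.09099 L/cmH2O = 0.5948 s.
Fraction remaining at end-expiration = e^(−Te/τ) = e^(−0.87/0.5948) = 0.2316 → 23.16%.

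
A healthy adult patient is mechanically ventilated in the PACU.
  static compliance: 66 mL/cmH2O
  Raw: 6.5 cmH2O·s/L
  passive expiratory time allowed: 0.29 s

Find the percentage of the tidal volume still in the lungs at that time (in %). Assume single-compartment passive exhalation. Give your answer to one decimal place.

50.9

τ = R × C = 6.5 × 66 mL/cmH2O = 6.5 × 0.066 L/cmH2O = 0.429 s.
Passive exhalation: V(t)/V₀ = e^(−t/τ) = e^(−0.29/0.429) = 0.5087.
Fraction remaining = 0.5087 → 50.87%.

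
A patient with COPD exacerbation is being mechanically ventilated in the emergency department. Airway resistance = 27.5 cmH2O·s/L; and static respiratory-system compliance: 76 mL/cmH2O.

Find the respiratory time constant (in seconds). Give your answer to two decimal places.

τ = R × C = 27.5 × 76 mL/cmH2O = 27.5 × 0.076 L/cmH2O = 2.09 s.

2.09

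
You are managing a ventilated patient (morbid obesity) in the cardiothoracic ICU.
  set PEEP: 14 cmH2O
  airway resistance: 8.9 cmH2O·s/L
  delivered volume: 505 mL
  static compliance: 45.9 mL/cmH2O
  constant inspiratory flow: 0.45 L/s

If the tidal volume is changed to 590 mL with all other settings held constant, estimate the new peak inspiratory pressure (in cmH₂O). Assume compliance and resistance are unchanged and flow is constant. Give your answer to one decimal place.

PIP = Vt/C + R·V̇ + PEEP (constant-flow equation of motion).
Only the elastic term changes: ΔPIP = ΔVt / C = (590 − 505) / 45.9 = 1.852 cmH2O.
Original PIP = 505/45.9 + 8.9×0.45 + 14 = 29.007 cmH2O; new PIP = 29.007 + (1.852) = 30.859 cmH2O.

30.9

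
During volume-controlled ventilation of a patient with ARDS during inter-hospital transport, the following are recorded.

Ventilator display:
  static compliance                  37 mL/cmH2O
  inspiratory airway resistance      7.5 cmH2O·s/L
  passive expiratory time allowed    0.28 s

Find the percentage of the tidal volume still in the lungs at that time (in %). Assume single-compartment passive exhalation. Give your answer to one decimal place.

36.5

τ = R × C = 7.5 × 37 mL/cmH2O = 7.5 × 0.037 L/cmH2O = 0.2775 s.
Passive exhalation: V(t)/V₀ = e^(−t/τ) = e^(−0.28/0.2775) = 0.3646.
Fraction remaining = 0.3646 → 36.46%.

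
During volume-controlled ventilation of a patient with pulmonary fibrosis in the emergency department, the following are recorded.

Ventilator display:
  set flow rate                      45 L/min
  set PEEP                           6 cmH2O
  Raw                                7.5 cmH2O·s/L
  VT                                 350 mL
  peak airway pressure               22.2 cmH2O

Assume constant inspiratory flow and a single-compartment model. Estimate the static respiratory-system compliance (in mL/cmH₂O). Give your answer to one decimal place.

Flow: 45 L/min ÷ 60 = 0.75 L/s.
Equation of motion (constant flow): PIP = Vt/C + R·V̇ + PEEP.
Vt/C = PIP − R·V̇ − PEEP = 22.2 − 7.5×0.75 − 6 = 22.2 − 5.625 − 6 = 10.575 cmH2O.
C = Vt / 10.575 = 350 / 10.575 = 33.097 mL/cmH2O.

33.1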